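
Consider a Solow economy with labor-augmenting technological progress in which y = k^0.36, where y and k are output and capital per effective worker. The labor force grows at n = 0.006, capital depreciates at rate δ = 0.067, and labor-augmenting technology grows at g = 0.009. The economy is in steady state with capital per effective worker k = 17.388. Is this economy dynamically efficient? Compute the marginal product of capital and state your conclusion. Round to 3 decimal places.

dynamically inefficient; MPK ≈ 0.058

The effective depreciation rate is n + g + δ = 0.006 + 0.009 + 0.067 = 0.082.
MPK = 0.36·k^(0.36−1) = 0.36·17.388^(-0.64) ≈ 0.0579.
MPK < 0.082, so the economy is dynamically inefficient (over-saving).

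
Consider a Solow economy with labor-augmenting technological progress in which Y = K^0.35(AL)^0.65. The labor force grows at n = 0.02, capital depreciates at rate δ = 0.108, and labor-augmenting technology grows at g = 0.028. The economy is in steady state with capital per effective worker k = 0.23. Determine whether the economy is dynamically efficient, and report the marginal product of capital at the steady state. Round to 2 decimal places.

dynamically efficient; MPK ≈ 0.91

n + g + δ = 0.02 + 0.028 + 0.108 = 0.156.
MPK = 0.35·k^(0.35−1) = 0.35·0.23^(-0.65) ≈ 0.9098.
MPK > 0.156, so the economy is dynamically efficient (under-saving).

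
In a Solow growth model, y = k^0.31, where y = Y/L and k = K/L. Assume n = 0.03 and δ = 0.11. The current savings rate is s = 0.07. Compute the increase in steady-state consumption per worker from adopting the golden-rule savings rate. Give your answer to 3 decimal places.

Δc ≈ 0.305

Capital per worker breaks even when investment replaces (n + δ)·k; here n + δ = 0.14.
Current steady state (s = 0.07): k* = (0.07/0.14)^(1/0.69) ≈ 0.3662, y* = 0.3662^0.31 ≈ 0.7324, c* = (1−0.07)·0.7324 ≈ 0.6811.
At the golden rule the marginal product of capital equals n+δ: 0.31·k^(0.31−1) = 0.14. Solving, k_gold = (0.31/0.14)^(1/0.69) ≈ 3.1647.
y_gold = 3.1647^0.31 ≈ 1.4292, c_gold = y_gold − 0.14·k_gold ≈ 0.9862.
Gain: Δc = 0.9862 − 0.6811 ≈ 0.3050.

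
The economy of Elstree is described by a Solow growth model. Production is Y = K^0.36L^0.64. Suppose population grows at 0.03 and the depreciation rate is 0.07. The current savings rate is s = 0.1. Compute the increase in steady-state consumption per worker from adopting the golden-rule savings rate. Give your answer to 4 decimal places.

Δc ≈ 0.4155

The effective depreciation rate is n + δ = 0.03 + 0.07 = 0.1.
Current steady state (s = 0.1): k* = (0.1/0.1)^(1/0.64) ≈ 1.0000, y* = 1.0000^0.36 ≈ 1.0000, c* = (1−0.1)·1.0000 ≈ 0.9000.
Setting f'(k) = n+δ gives 0.36·k^(0.36−1) = 0.1, hence k_gold = (0.36/0.1)^(1/0.64) ≈ 7.3998.
y_gold = 7.3998^0.36 ≈ 2.0555, c_gold = y_gold − 0.1·k_gold ≈ 1.3155.
Gain: Δc = 1.3155 − 0.9000 ≈ 0.4155.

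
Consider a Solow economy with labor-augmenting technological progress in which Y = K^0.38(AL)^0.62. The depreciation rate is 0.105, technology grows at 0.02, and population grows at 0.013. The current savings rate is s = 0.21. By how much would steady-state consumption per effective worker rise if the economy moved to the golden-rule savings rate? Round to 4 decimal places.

Break-even investment rate: n + g + δ = 0.013 + 0.02 + 0.105 = 0.138.
Current steady state (s = 0.21): k* = (0.21/0.138)^(1/0.62) ≈ 1.9683, y* = 1.9683^0.38 ≈ 1.2935, c* = (1−0.21)·1.2935 ≈ 1.0218.
Maximizing c = f(k) − (n+g+δ)·k gives f'(k) = n+g+δ, i.e. 0.38·k^(0.38−1) = 0.138, so k_gold = (0.38/0.138)^(1/0.62) ≈ 5.1230.
y_gold = 5.1230^0.38 ≈ 1.8605, c_gold = y_gold − 0.138·k_gold ≈ 1.1535.
Gain: Δc = 1.1535 − 1.0218 ≈ 0.1316.

Δc ≈ 0.1316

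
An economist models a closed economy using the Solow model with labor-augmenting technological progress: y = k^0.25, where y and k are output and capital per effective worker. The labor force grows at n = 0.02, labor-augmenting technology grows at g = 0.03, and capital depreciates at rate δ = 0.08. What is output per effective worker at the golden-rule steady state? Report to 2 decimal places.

n + g + δ = 0.02 + 0.03 + 0.08 = 0.13.
Golden rule sets MPK = n+g+δ: 0.25·k^(0.25−1) = 0.13, so k_gold = (0.25/0.13)^(1/0.75) ≈ 2.3915.
Output: y_gold = k_gold^0.25 = 2.3915^0.25 ≈ 1.2436.

y_gold ≈ 1.24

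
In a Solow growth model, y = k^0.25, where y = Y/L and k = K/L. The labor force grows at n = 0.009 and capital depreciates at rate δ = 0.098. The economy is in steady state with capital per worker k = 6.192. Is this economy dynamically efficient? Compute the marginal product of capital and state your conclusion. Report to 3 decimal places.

Break-even investment rate: n + δ = 0.009 + 0.098 = 0.107.
MPK = 0.25·k^(0.25−1) = 0.25·6.192^(-0.75) ≈ 0.0637.
MPK < 0.107, so the economy is dynamically inefficient (over-saving).

dynamically inefficient; MPK ≈ 0.064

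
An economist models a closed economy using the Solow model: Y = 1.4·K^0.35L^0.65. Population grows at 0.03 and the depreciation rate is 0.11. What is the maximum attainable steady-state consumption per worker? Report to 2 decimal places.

The effective depreciation rate is n + δ = 0.03 + 0.11 = 0.14.
At the golden rule the marginal product of capital equals n+δ: 0.35·1.4·k^(0.35−1) = 0.14. Solving, k_gold = (0.35·1.4/0.14)^(1/0.65) ≈ 6.8711.
y_gold = 1.4·6.8711^0.35 ≈ 2.7484.
c_gold = y_gold − (n+δ)·k_gold = 2.7484 − 0.14·6.8711 ≈ 1.7865.

c_gold ≈ 1.79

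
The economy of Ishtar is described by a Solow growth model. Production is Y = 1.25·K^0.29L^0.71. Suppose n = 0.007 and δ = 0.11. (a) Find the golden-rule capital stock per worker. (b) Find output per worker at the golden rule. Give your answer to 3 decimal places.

n + δ = 0.007 + 0.11 = 0.117.
Setting f'(k) = n+δ gives 0.29·1.25·k^(0.29−1) = 0.117, hence k_gold = (0.29·1.25/0.117)^(1/0.71) ≈ 4.9172.
y_gold = 1.25·4.9172^0.29 ≈ 1.9839.

(a) k_gold ≈ 4.917; (b) y_gold ≈ 1.984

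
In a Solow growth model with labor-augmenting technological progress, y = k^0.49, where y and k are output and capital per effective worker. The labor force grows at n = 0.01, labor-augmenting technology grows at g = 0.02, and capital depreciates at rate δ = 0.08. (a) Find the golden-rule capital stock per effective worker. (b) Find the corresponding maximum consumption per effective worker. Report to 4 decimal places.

Break-even investment rate: n + g + δ = 0.01 + 0.02 + 0.08 = 0.11.
Maximizing c = f(k) − (n+g+δ)·k gives f'(k) = n+g+δ, i.e. 0.49·k^(0.49−1) = 0.11, so k_gold = (0.49/0.11)^(1/0.51) ≈ 18.7139.
y_gold = 18.7139^0.49 ≈ 4.2011; c_gold = y_gold − 0.11·k_gold ≈ 2.1425.

(a) k_gold ≈ 18.7139; (b) c_gold ≈ 2.1425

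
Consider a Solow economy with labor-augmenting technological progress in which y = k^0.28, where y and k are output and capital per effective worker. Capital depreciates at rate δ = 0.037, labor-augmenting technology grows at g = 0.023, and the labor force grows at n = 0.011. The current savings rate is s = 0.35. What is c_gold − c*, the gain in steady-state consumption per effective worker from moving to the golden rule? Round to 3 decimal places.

n + g + δ = 0.011 + 0.023 + 0.037 = 0.071.
Current steady state (s = 0.35): k* = (0.35/0.071)^(1/0.72) ≈ 9.1672, y* = 9.1672^0.28 ≈ 1.8596, c* = (1−0.35)·1.8596 ≈ 1.2088.
Maximizing c = f(k) − (n+g+δ)·k gives f'(k) = n+g+δ, i.e. 0.28·k^(0.28−1) = 0.071, so k_gold = (0.28/0.071)^(1/0.72) ≈ 6.7242.
y_gold = 6.7242^0.28 ≈ 1.7051, c_gold = y_gold − 0.071·k_gold ≈ 1.2276.
Gain: Δc = 1.2276 − 1.2088 ≈ 0.0189.

Δc ≈ 0.019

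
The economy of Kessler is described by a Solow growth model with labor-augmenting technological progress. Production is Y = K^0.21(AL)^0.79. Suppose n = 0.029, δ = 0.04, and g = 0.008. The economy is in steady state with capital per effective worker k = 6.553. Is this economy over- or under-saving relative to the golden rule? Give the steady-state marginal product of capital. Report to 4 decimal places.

over-saving; MPK ≈ 0.0476

n + g + δ = 0.029 + 0.008 + 0.04 = 0.077.
MPK = 0.21·k^(0.21−1) = 0.21·6.553^(-0.79) ≈ 0.0476.
MPK < 0.077, so the economy is dynamically inefficient (over-saving).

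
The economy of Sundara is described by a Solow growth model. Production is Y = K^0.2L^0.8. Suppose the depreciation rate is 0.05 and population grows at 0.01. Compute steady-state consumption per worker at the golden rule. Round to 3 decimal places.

c_gold ≈ 1.081

Break-even investment rate: n + δ = 0.01 + 0.05 = 0.06.
Golden rule sets MPK = n+δ: 0.2·k^(0.2−1) = 0.06, so k_gold = (0.2/0.06)^(1/0.8) ≈ 4.5040.
y_gold = 4.5040^0.2 ≈ 1.3512.
c_gold = y_gold − (n+δ)·k_gold = 1.3512 − 0.06·4.5040 ≈ 1.0810.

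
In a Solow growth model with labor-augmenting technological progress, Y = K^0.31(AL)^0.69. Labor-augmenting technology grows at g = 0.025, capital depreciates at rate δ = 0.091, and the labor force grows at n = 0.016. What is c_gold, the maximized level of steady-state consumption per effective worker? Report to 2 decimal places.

c_gold ≈ 1.01

Capital per effective worker breaks even when investment replaces (n + g + δ)·k; here n + g + δ = 0.132.
At the golden rule the marginal product of capital equals n+g+δ: 0.31·k^(0.31−1) = 0.132. Solving, k_gold = (0.31/0.132)^(1/0.69) ≈ 3.4465.
y_gold = 3.4465^0.31 ≈ 1.4675.
c_gold = y_gold − (n+g+δ)·k_gold = 1.4675 − 0.132·3.4465 ≈ 1.0126.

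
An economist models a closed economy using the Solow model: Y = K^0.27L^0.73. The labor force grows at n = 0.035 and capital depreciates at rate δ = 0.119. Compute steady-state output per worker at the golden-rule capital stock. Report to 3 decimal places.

y_gold ≈ 1.231

The effective depreciation rate is n + δ = 0.035 + 0.119 = 0.154.
Maximizing c = f(k) − (n+δ)·k gives f'(k) = n+δ, i.e. 0.27·k^(0.27−1) = 0.154, so k_gold = (0.27/0.154)^(1/0.73) ≈ 2.1579.
Output: y_gold = k_gold^0.27 = 2.1579^0.27 ≈ 1.2308.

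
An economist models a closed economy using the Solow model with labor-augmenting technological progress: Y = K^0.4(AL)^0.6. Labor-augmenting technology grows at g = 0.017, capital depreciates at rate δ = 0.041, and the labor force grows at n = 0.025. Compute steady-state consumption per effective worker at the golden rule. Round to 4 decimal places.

Break-even investment rate: n + g + δ = 0.025 + 0.017 + 0.041 = 0.083.
Maximizing c = f(k) − (n+g+δ)·k gives f'(k) = n+g+δ, i.e. 0.4·k^(0.4−1) = 0.083, so k_gold = (0.4/0.083)^(1/0.6) ≈ 13.7500.
y_gold = 13.7500^0.4 ≈ 2.8531.
c_gold = y_gold − (n+g+δ)·k_gold = 2.8531 − 0.083·13.7500 ≈ 1.7119.

c_gold ≈ 1.7119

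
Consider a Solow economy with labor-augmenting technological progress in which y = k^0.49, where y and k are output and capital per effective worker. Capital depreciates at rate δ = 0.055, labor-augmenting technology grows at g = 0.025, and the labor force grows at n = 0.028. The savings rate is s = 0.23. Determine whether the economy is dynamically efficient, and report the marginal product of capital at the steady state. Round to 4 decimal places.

Capital per effective worker breaks even when investment replaces (n + g + δ)·k; here n + g + δ = 0.108.
Steady-state k*: s·k^0.49 = 0.108·k gives k* = (0.23/0.108)^(1/0.51) ≈ 4.4028.
MPK = 0.49·4.4028^(-0.51) ≈ 0.2301.
MPK > n+g+δ = 0.108, so the economy is dynamically efficient (under-saving).

dynamically efficient; MPK ≈ 0.2301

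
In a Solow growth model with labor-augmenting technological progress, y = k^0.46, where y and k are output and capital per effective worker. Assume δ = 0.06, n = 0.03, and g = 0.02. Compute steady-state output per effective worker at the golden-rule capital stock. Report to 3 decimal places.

y_gold ≈ 3.383

The effective depreciation rate is n + g + δ = 0.03 + 0.02 + 0.06 = 0.11.
Golden rule sets MPK = n+g+δ: 0.46·k^(0.46−1) = 0.11, so k_gold = (0.46/0.11)^(1/0.54) ≈ 14.1474.
Output: y_gold = k_gold^0.46 = 14.1474^0.46 ≈ 3.3831.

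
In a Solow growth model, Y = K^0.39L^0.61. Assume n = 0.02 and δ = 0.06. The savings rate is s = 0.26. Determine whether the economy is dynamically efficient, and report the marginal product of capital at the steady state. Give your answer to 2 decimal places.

Capital per worker breaks even when investment replaces (n + δ)·k; here n + δ = 0.08.
Steady-state k*: s·k^0.39 = 0.08·k gives k* = (0.26/0.08)^(1/0.61) ≈ 6.9048.
MPK = 0.39·6.9048^(-0.61) ≈ 0.1200.
MPK > n+δ = 0.08, so the economy is dynamically efficient (under-saving).

dynamically efficient; MPK ≈ 0.12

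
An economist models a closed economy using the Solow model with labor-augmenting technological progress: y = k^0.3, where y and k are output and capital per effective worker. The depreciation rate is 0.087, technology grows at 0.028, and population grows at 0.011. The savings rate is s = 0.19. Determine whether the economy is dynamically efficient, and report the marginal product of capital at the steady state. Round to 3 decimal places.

The effective depreciation rate is n + g + δ = 0.011 + 0.028 + 0.087 = 0.126.
Steady-state k*: s·k^0.3 = 0.126·k gives k* = (0.19/0.126)^(1/0.7) ≈ 1.7982.
MPK = 0.3·1.7982^(-0.7) ≈ 0.1989.
MPK > n+g+δ = 0.126, so the economy is dynamically efficient (under-saving).

dynamically efficient; MPK ≈ 0.199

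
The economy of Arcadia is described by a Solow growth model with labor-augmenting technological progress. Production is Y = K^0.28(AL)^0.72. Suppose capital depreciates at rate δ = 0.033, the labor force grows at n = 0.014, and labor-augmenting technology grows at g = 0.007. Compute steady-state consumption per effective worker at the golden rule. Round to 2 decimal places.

c_gold ≈ 1.37

Capital per effective worker breaks even when investment replaces (n + g + δ)·k; here n + g + δ = 0.054.
At the golden rule the marginal product of capital equals n+g+δ: 0.28·k^(0.28−1) = 0.054. Solving, k_gold = (0.28/0.054)^(1/0.72) ≈ 9.8340.
y_gold = 9.8340^0.28 ≈ 1.8965.
c_gold = y_gold − (n+g+δ)·k_gold = 1.8965 − 0.054·9.8340 ≈ 1.3655.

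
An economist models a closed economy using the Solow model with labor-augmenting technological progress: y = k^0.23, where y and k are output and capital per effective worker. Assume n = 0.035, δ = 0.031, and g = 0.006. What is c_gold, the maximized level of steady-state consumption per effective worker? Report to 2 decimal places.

c_gold ≈ 1.09

The effective depreciation rate is n + g + δ = 0.035 + 0.006 + 0.031 = 0.072.
Maximizing c = f(k) − (n+g+δ)·k gives f'(k) = n+g+δ, i.e. 0.23·k^(0.23−1) = 0.072, so k_gold = (0.23/0.072)^(1/0.77) ≈ 4.5192.
y_gold = 4.5192^0.23 ≈ 1.4147.
c_gold = y_gold − (n+g+δ)·k_gold = 1.4147 − 0.072·4.5192 ≈ 1.0893.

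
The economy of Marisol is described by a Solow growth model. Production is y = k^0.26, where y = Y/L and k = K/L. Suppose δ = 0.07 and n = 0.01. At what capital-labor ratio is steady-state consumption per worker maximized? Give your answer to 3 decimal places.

k_gold ≈ 4.917

The effective depreciation rate is n + δ = 0.01 + 0.07 = 0.08.
Maximizing c = f(k) − (n+δ)·k gives f'(k) = n+δ, i.e. 0.26·k^(0.26−1) = 0.08, so k_gold = (0.26/0.08)^(1/0.74) ≈ 4.9174.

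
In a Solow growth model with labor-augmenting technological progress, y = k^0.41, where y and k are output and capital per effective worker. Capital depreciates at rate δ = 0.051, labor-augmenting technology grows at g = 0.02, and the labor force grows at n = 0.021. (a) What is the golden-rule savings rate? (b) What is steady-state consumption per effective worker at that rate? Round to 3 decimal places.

(a) s_gold = 0.410; (b) c_gold ≈ 1.667

The effective depreciation rate is n + g + δ = 0.021 + 0.02 + 0.051 = 0.092.
For Cobb-Douglas, s_gold equals capital's share: s_gold = 0.41.
At the golden rule the marginal product of capital equals n+g+δ: 0.41·k^(0.41−1) = 0.092. Solving, k_gold = (0.41/0.092)^(1/0.59) ≈ 12.5891.
y_gold = 12.5891^0.41 ≈ 2.8249; c_gold = (1−0.41)·y_gold ≈ 1.6667.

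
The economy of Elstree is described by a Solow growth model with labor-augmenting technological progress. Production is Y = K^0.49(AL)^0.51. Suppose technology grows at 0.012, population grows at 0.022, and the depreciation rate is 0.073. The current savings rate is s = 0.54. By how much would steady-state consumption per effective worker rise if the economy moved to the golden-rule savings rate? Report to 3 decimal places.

Capital per effective worker breaks even when investment replaces (n + g + δ)·k; here n + g + δ = 0.107.
Current steady state (s = 0.54): k* = (0.54/0.107)^(1/0.51) ≈ 23.9029, y* = 23.9029^0.49 ≈ 4.7363, c* = (1−0.54)·4.7363 ≈ 2.1787.
Setting f'(k) = n+g+δ gives 0.49·k^(0.49−1) = 0.107, hence k_gold = (0.49/0.107)^(1/0.51) ≈ 19.7565.
y_gold = 19.7565^0.49 ≈ 4.3142, c_gold = y_gold − 0.107·k_gold ≈ 2.2002.
Gain: Δc = 2.2002 − 2.1787 ≈ 0.0215.

Δc ≈ 0.022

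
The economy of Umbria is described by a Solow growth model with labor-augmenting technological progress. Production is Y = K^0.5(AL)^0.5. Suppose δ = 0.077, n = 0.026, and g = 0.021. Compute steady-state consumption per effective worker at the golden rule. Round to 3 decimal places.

n + g + δ = 0.026 + 0.021 + 0.077 = 0.124.
Setting f'(k) = n+g+δ gives 0.5·k^(0.5−1) = 0.124, hence k_gold = (0.5/0.124)^(1/0.5) ≈ 16.2591.
y_gold = 16.2591^0.5 ≈ 4.0323.
c_gold = y_gold − (n+g+δ)·k_gold = 4.0323 − 0.124·16.2591 ≈ 2.0161.

c_gold ≈ 2.016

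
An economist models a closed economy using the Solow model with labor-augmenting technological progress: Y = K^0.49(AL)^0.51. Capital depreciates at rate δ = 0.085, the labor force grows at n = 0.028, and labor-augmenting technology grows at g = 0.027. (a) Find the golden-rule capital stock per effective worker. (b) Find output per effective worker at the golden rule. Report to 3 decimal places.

The effective depreciation rate is n + g + δ = 0.028 + 0.027 + 0.085 = 0.14.
At the golden rule the marginal product of capital equals n+g+δ: 0.49·k^(0.49−1) = 0.14. Solving, k_gold = (0.49/0.14)^(1/0.51) ≈ 11.6627.
y_gold = 11.6627^0.49 ≈ 3.3322.

(a) k_gold ≈ 11.663; (b) y_gold ≈ 3.332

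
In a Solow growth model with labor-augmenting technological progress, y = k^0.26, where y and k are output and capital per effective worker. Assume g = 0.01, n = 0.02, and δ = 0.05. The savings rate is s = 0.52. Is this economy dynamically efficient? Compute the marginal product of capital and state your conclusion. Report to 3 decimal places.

The effective depreciation rate is n + g + δ = 0.02 + 0.01 + 0.05 = 0.08.
Steady-state k*: s·k^0.26 = 0.08·k gives k* = (0.52/0.08)^(1/0.74) ≈ 12.5468.
MPK = 0.26·12.5468^(-0.74) ≈ 0.0400.
MPK < n+g+δ = 0.08, so the economy is dynamically inefficient (over-saving).

dynamically inefficient; MPK ≈ 0.040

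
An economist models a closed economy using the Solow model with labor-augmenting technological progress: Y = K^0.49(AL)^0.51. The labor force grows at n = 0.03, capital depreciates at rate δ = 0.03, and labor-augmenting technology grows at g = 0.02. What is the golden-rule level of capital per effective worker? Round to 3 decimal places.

Capital per effective worker breaks even when investment replaces (n + g + δ)·k; here n + g + δ = 0.08.
Setting f'(k) = n+g+δ gives 0.49·k^(0.49−1) = 0.08, hence k_gold = (0.49/0.08)^(1/0.51) ≈ 34.9418.

k_gold ≈ 34.942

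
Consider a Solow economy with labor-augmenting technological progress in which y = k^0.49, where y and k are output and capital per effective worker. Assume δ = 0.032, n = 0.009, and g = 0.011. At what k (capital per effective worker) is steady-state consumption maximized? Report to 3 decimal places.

n + g + δ = 0.009 + 0.011 + 0.032 = 0.052.
Golden rule sets MPK = n+g+δ: 0.49·k^(0.49−1) = 0.052, so k_gold = (0.49/0.052)^(1/0.51) ≈ 81.3171.

k_gold ≈ 81.317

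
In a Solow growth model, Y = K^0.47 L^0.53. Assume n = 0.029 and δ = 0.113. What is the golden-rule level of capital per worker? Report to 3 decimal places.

k_gold ≈ 9.567

The effective depreciation rate is n + δ = 0.029 + 0.113 = 0.142.
Maximizing c = f(k) − (n+δ)·k gives f'(k) = n+δ, i.e. 0.47·k^(0.47−1) = 0.142, so k_gold = (0.47/0.142)^(1/0.53) ≈ 9.5669.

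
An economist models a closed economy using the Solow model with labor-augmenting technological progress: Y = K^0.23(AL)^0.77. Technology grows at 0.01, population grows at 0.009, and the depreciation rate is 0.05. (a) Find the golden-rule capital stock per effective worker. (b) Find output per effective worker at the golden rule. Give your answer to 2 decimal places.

(a) k_gold ≈ 4.78; (b) y_gold ≈ 1.43

Capital per effective worker breaks even when investment replaces (n + g + δ)·k; here n + g + δ = 0.069.
Golden rule sets MPK = n+g+δ: 0.23·k^(0.23−1) = 0.069, so k_gold = (0.23/0.069)^(1/0.77) ≈ 4.7760.
y_gold = 4.7760^0.23 ≈ 1.4328.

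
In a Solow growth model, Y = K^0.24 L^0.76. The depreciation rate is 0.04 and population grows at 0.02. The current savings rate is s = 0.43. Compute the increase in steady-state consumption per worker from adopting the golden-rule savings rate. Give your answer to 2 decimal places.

Δc ≈ 0.12

Capital per worker breaks even when investment replaces (n + δ)·k; here n + δ = 0.06.
Current steady state (s = 0.43): k* = (0.43/0.06)^(1/0.76) ≈ 13.3480, y* = 13.3480^0.24 ≈ 1.8625, c* = (1−0.43)·1.8625 ≈ 1.0616.
At the golden rule the marginal product of capital equals n+δ: 0.24·k^(0.24−1) = 0.06. Solving, k_gold = (0.24/0.06)^(1/0.76) ≈ 6.1970.
y_gold = 6.1970^0.24 ≈ 1.5493, c_gold = y_gold − 0.06·k_gold ≈ 1.1774.
Gain: Δc = 1.1774 − 1.0616 ≈ 0.1158.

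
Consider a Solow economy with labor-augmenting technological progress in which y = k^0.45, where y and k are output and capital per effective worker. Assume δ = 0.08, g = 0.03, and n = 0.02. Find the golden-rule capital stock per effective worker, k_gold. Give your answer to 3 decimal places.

Capital per effective worker breaks even when investment replaces (n + g + δ)·k; here n + g + δ = 0.13.
Golden rule sets MPK = n+g+δ: 0.45·k^(0.45−1) = 0.13, so k_gold = (0.45/0.13)^(1/0.55) ≈ 9.5607.

k_gold ≈ 9.561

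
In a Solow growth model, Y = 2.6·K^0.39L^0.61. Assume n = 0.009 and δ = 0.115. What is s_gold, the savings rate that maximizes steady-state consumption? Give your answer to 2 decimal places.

s_gold = 0.39

The effective depreciation rate is n + δ = 0.009 + 0.115 = 0.124.
At the golden rule MPK = n+δ, and in any Cobb-Douglas steady state s = (n+δ)·k/y = MPK·k/y = capital's share 0.39.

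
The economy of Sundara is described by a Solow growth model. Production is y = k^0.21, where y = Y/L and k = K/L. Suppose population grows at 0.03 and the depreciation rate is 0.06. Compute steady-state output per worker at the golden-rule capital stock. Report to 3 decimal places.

y_gold ≈ 1.253

The effective depreciation rate is n + δ = 0.03 + 0.06 = 0.09.
At the golden rule the marginal product of capital equals n+δ: 0.21·k^(0.21−1) = 0.09. Solving, k_gold = (0.21/0.09)^(1/0.79) ≈ 2.9228.
Output: y_gold = k_gold^0.21 = 2.9228^0.21 ≈ 1.2526.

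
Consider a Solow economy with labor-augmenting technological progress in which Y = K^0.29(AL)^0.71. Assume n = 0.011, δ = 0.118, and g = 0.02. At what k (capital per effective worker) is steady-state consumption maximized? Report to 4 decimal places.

Capital per effective worker breaks even when investment replaces (n + g + δ)·k; here n + g + δ = 0.149.
At the golden rule the marginal product of capital equals n+g+δ: 0.29·k^(0.29−1) = 0.149. Solving, k_gold = (0.29/0.149)^(1/0.71) ≈ 2.5547.

k_gold ≈ 2.5547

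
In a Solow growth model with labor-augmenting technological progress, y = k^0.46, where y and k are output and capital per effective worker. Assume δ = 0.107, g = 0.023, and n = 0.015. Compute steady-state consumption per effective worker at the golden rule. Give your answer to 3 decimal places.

n + g + δ = 0.015 + 0.023 + 0.107 = 0.145.
At the golden rule the marginal product of capital equals n+g+δ: 0.46·k^(0.46−1) = 0.145. Solving, k_gold = (0.46/0.145)^(1/0.54) ≈ 8.4820.
y_gold = 8.4820^0.46 ≈ 2.6737.
c_gold = y_gold − (n+g+δ)·k_gold = 2.6737 − 0.145·8.4820 ≈ 1.4438.

c_gold ≈ 1.444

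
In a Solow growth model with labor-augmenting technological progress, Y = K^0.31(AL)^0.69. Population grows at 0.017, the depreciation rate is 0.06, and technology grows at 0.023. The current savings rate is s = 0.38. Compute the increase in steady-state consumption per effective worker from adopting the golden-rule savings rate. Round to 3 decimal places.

Capital per effective worker breaks even when investment replaces (n + g + δ)·k; here n + g + δ = 0.1.
Current steady state (s = 0.38): k* = (0.38/0.1)^(1/0.69) ≈ 6.9225, y* = 6.9225^0.31 ≈ 1.8217, c* = (1−0.38)·1.8217 ≈ 1.1295.
At the golden rule the marginal product of capital equals n+g+δ: 0.31·k^(0.31−1) = 0.1. Solving, k_gold = (0.31/0.1)^(1/0.69) ≈ 5.1537.
y_gold = 5.1537^0.31 ≈ 1.6625, c_gold = y_gold − 0.1·k_gold ≈ 1.1471.
Gain: Δc = 1.1471 − 1.1295 ≈ 0.0176.

Δc ≈ 0.018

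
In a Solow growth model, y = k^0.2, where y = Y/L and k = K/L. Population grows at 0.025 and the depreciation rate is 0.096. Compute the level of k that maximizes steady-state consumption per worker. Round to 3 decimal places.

Capital per worker breaks even when investment replaces (n + δ)·k; here n + δ = 0.121.
Setting f'(k) = n+δ gives 0.2·k^(0.2−1) = 0.121, hence k_gold = (0.2/0.121)^(1/0.8) ≈ 1.8742.

k_gold ≈ 1.874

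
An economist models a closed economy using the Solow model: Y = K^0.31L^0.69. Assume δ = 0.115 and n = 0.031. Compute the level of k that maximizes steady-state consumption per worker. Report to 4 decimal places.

k_gold ≈ 2.9780

Break-even investment rate: n + δ = 0.031 + 0.115 = 0.146.
Golden rule sets MPK = n+δ: 0.31·k^(0.31−1) = 0.146, so k_gold = (0.31/0.146)^(1/0.69) ≈ 2.9780.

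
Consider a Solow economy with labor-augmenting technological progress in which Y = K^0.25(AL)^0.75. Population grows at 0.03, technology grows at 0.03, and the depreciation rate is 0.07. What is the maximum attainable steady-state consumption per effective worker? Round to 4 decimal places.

c_gold ≈ 0.9327

Break-even investment rate: n + g + δ = 0.03 + 0.03 + 0.07 = 0.13.
Golden rule sets MPK = n+g+δ: 0.25·k^(0.25−1) = 0.13, so k_gold = (0.25/0.13)^(1/0.75) ≈ 2.3915.
y_gold = 2.3915^0.25 ≈ 1.2436.
c_gold = y_gold − (n+g+δ)·k_gold = 1.2436 − 0.13·2.3915 ≈ 0.9327.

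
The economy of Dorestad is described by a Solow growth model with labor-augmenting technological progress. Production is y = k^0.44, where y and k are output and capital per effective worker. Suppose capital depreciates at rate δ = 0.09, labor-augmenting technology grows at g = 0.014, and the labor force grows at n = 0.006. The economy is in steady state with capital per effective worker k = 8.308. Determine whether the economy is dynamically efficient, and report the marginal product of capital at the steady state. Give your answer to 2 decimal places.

Capital per effective worker breaks even when investment replaces (n + g + δ)·k; here n + g + δ = 0.11.
MPK = 0.44·k^(0.44−1) = 0.44·8.308^(-0.56) ≈ 0.1344.
MPK > 0.11, so the economy is dynamically efficient (under-saving).

dynamically efficient; MPK ≈ 0.13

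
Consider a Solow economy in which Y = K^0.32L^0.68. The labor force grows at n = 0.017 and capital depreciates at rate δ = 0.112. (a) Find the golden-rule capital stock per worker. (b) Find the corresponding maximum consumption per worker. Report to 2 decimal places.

(a) k_gold ≈ 3.80; (b) c_gold ≈ 1.04

Capital per worker breaks even when investment replaces (n + δ)·k; here n + δ = 0.129.
At the golden rule the marginal product of capital equals n+δ: 0.32·k^(0.32−1) = 0.129. Solving, k_gold = (0.32/0.129)^(1/0.68) ≈ 3.8040.
y_gold = 3.8040^0.32 ≈ 1.5335; c_gold = y_gold − 0.129·k_gold ≈ 1.0428.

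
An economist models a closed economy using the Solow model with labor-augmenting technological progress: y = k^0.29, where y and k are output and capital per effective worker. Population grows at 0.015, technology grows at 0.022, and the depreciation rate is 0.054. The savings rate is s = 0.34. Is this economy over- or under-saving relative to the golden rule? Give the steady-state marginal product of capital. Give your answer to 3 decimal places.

Capital per effective worker breaks even when investment replaces (n + g + δ)·k; here n + g + δ = 0.091.
Steady-state k*: s·k^0.29 = 0.091·k gives k* = (0.34/0.091)^(1/0.71) ≈ 6.4010.
MPK = 0.29·6.4010^(-0.71) ≈ 0.0776.
MPK < n+g+δ = 0.091, so the economy is dynamically inefficient (over-saving).

over-saving; MPK ≈ 0.078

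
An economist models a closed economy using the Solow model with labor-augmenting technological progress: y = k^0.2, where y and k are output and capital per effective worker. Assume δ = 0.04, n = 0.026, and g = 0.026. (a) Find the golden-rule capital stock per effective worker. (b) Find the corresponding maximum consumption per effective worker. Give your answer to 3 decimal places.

Break-even investment rate: n + g + δ = 0.026 + 0.026 + 0.04 = 0.092.
Maximizing c = f(k) − (n+g+δ)·k gives f'(k) = n+g+δ, i.e. 0.2·k^(0.2−1) = 0.092, so k_gold = (0.2/0.092)^(1/0.8) ≈ 2.6397.
y_gold = 2.6397^0.2 ≈ 1.2143; c_gold = y_gold − 0.092·k_gold ≈ 0.9714.

(a) k_gold ≈ 2.640; (b) c_gold ≈ 0.971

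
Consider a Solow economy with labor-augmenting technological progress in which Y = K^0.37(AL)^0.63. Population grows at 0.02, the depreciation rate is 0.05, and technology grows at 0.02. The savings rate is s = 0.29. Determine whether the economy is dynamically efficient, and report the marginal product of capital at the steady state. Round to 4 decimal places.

Break-even investment rate: n + g + δ = 0.02 + 0.02 + 0.05 = 0.09.
Steady-state k*: s·k^0.37 = 0.09·k gives k* = (0.29/0.09)^(1/0.63) ≈ 6.4061.
MPK = 0.37·6.4061^(-0.63) ≈ 0.1148.
MPK > n+g+δ = 0.09, so the economy is dynamically efficient (under-saving).

dynamically efficient; MPK ≈ 0.1148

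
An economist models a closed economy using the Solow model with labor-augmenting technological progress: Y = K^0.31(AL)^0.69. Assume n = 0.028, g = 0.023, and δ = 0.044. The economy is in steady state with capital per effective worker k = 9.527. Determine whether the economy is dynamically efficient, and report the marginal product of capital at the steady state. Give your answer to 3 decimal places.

dynamically inefficient; MPK ≈ 0.065

n + g + δ = 0.028 + 0.023 + 0.044 = 0.095.
MPK = 0.31·k^(0.31−1) = 0.31·9.527^(-0.69) ≈ 0.0654.
MPK < 0.095, so the economy is dynamically inefficient (over-saving).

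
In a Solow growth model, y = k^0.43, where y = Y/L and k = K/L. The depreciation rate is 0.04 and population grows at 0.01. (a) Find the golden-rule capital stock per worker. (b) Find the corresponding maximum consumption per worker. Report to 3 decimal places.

(a) k_gold ≈ 43.598; (b) c_gold ≈ 2.890

Break-even investment rate: n + δ = 0.01 + 0.04 = 0.05.
At the golden rule the marginal product of capital equals n+δ: 0.43·k^(0.43−1) = 0.05. Solving, k_gold = (0.43/0.05)^(1/0.57) ≈ 43.5984.
y_gold = 43.5984^0.43 ≈ 5.0696; c_gold = y_gold − 0.05·k_gold ≈ 2.8897.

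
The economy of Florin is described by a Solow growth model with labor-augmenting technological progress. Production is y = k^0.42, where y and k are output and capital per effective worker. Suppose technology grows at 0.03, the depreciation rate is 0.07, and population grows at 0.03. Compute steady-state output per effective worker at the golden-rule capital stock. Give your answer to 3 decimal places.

y_gold ≈ 2.338

Break-even investment rate: n + g + δ = 0.03 + 0.03 + 0.07 = 0.13.
Setting f'(k) = n+g+δ gives 0.42·k^(0.42−1) = 0.13, hence k_gold = (0.42/0.13)^(1/0.58) ≈ 7.5529.
Output: y_gold = k_gold^0.42 = 7.5529^0.42 ≈ 2.3378.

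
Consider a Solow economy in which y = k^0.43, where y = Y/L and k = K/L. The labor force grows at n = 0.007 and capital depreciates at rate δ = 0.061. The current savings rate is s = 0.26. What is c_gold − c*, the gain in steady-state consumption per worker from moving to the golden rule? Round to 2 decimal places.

The effective depreciation rate is n + δ = 0.007 + 0.061 = 0.068.
Current steady state (s = 0.26): k* = (0.26/0.068)^(1/0.57) ≈ 10.5164, y* = 10.5164^0.43 ≈ 2.7504, c* = (1−0.26)·2.7504 ≈ 2.0353.
Setting f'(k) = n+δ gives 0.43·k^(0.43−1) = 0.068, hence k_gold = (0.43/0.068)^(1/0.57) ≈ 25.4210.
y_gold = 25.4210^0.43 ≈ 4.0201, c_gold = y_gold − 0.068·k_gold ≈ 2.2914.
Gain: Δc = 2.2914 − 2.0353 ≈ 0.2561.

Δc ≈ 0.26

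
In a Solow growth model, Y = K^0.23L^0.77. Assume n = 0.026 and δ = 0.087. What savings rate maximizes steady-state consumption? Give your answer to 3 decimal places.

The effective depreciation rate is n + δ = 0.026 + 0.087 = 0.113.
At the golden rule MPK = n+δ, and in any Cobb-Douglas steady state s = (n+δ)·k/y = MPK·k/y = capital's share 0.23.

s_gold = 0.230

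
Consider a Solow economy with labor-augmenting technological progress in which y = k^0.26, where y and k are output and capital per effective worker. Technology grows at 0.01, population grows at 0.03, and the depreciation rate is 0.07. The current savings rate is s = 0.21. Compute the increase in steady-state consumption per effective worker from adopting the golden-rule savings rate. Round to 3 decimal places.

Break-even investment rate: n + g + δ = 0.03 + 0.01 + 0.07 = 0.11.
Current steady state (s = 0.21): k* = (0.21/0.11)^(1/0.74) ≈ 2.3960, y* = 2.3960^0.26 ≈ 1.2551, c* = (1−0.21)·1.2551 ≈ 0.9915.
Setting f'(k) = n+g+δ gives 0.26·k^(0.26−1) = 0.11, hence k_gold = (0.26/0.11)^(1/0.74) ≈ 3.1977.
y_gold = 3.1977^0.26 ≈ 1.3529, c_gold = y_gold − 0.11·k_gold ≈ 1.0011.
Gain: Δc = 1.0011 − 0.9915 ≈ 0.0096.

Δc ≈ 0.010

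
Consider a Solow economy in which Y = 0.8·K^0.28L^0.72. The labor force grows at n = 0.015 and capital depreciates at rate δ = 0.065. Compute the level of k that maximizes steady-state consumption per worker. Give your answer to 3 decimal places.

Capital per worker breaks even when investment replaces (n + δ)·k; here n + δ = 0.08.
Golden rule sets MPK = n+δ: 0.28·0.8·k^(0.28−1) = 0.08, so k_gold = (0.28·0.8/0.08)^(1/0.72) ≈ 4.1788.

k_gold ≈ 4.179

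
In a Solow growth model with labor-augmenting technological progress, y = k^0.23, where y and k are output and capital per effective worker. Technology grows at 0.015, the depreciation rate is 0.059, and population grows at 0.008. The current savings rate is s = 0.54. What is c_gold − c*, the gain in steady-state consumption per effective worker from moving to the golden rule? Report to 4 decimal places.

Break-even investment rate: n + g + δ = 0.008 + 0.015 + 0.059 = 0.082.
Current steady state (s = 0.54): k* = (0.54/0.082)^(1/0.77) ≈ 11.5635, y* = 11.5635^0.23 ≈ 1.7559, c* = (1−0.54)·1.7559 ≈ 0.8077.
At the golden rule the marginal product of capital equals n+g+δ: 0.23·k^(0.23−1) = 0.082. Solving, k_gold = (0.23/0.082)^(1/0.77) ≈ 3.8169.
y_gold = 3.8169^0.23 ≈ 1.3608, c_gold = y_gold − 0.082·k_gold ≈ 1.0478.
Gain: Δc = 1.0478 − 0.8077 ≈ 0.2401.

Δc ≈ 0.2401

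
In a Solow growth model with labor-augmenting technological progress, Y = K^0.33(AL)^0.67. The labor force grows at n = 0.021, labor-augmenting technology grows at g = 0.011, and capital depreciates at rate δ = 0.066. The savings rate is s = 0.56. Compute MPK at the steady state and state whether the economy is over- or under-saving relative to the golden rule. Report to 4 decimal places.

Capital per effective worker breaks even when investment replaces (n + g + δ)·k; here n + g + δ = 0.098.
Steady-state k*: s·k^0.33 = 0.098·k gives k* = (0.56/0.098)^(1/0.67) ≈ 13.4832.
MPK = 0.33·13.4832^(-0.67) ≈ 0.0578.
MPK < n+g+δ = 0.098, so the economy is dynamically inefficient (over-saving).

over-saving; MPK ≈ 0.0578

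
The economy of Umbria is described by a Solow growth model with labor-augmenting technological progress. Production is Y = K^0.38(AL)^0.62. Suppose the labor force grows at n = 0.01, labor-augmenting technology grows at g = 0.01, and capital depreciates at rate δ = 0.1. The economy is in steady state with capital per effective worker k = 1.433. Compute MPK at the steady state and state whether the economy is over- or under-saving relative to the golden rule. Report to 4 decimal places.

under-saving; MPK ≈ 0.3040

n + g + δ = 0.01 + 0.01 + 0.1 = 0.12.
MPK = 0.38·k^(0.38−1) = 0.38·1.433^(-0.62) ≈ 0.3040.
MPK > 0.12, so the economy is dynamically efficient (under-saving).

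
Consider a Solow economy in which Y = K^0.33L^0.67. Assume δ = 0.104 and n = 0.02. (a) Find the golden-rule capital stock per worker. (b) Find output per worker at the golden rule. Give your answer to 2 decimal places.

Capital per worker breaks even when investment replaces (n + δ)·k; here n + δ = 0.124.
At the golden rule the marginal product of capital equals n+δ: 0.33·k^(0.33−1) = 0.124. Solving, k_gold = (0.33/0.124)^(1/0.67) ≈ 4.3099.
y_gold = 4.3099^0.33 ≈ 1.6195.

(a) k_gold ≈ 4.31; (b) y_gold ≈ 1.62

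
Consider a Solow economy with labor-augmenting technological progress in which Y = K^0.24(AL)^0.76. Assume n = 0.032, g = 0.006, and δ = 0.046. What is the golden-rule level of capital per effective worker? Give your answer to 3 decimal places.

k_gold ≈ 3.980

Capital per effective worker breaks even when investment replaces (n + g + δ)·k; here n + g + δ = 0.084.
Golden rule sets MPK = n+g+δ: 0.24·k^(0.24−1) = 0.084, so k_gold = (0.24/0.084)^(1/0.76) ≈ 3.9803.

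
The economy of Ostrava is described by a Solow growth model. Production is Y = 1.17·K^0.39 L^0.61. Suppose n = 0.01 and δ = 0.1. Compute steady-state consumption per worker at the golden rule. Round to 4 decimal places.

c_gold ≈ 1.7723

The effective depreciation rate is n + δ = 0.01 + 0.1 = 0.11.
At the golden rule the marginal product of capital equals n+δ: 0.39·1.17·k^(0.39−1) = 0.11. Solving, k_gold = (0.39·1.17/0.11)^(1/0.61) ≈ 10.3011.
y_gold = 1.17·10.3011^0.39 ≈ 2.9054.
c_gold = y_gold − (n+δ)·k_gold = 2.9054 − 0.11·10.3011 ≈ 1.7723.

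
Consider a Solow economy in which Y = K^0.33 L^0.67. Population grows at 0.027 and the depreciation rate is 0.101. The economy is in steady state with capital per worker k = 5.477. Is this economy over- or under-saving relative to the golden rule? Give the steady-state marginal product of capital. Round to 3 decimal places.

The effective depreciation rate is n + δ = 0.027 + 0.101 = 0.128.
MPK = 0.33·k^(0.33−1) = 0.33·5.477^(-0.67) ≈ 0.1056.
MPK < 0.128, so the economy is dynamically inefficient (over-saving).

over-saving; MPK ≈ 0.106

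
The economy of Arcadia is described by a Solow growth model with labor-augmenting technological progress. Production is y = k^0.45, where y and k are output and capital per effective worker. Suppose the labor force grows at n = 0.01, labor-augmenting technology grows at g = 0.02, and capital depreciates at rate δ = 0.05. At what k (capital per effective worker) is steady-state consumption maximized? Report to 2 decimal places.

k_gold ≈ 23.11

Break-even investment rate: n + g + δ = 0.01 + 0.02 + 0.05 = 0.08.
Golden rule sets MPK = n+g+δ: 0.45·k^(0.45−1) = 0.08, so k_gold = (0.45/0.08)^(1/0.55) ≈ 23.1132.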